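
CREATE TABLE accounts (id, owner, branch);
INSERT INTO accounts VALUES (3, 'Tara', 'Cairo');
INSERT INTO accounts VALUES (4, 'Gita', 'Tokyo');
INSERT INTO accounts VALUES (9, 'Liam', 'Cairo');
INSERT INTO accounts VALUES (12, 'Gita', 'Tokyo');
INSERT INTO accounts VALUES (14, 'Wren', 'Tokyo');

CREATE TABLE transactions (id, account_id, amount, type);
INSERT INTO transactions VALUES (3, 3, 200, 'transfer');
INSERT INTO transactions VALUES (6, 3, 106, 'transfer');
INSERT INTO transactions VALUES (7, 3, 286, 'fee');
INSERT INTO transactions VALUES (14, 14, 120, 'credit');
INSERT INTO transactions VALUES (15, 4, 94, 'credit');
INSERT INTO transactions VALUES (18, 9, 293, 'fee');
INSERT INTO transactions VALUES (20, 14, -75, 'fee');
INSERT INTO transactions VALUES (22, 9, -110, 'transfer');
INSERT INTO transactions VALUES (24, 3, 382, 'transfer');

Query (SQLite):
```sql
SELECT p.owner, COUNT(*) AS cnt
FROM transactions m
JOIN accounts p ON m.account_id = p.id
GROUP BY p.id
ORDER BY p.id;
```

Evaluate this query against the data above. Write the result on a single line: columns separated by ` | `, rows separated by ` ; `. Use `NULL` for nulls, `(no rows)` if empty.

Tara | 4 ; Gita | 1 ; Liam | 2 ; Wren | 2

Join each transactions row to its accounts via account_id.
Group joined rows by accounts.id; compute COUNT(*) per group.
  3: ids {3, 6, 7, 24} → COUNT(*)=4
  4: ids {15} → COUNT(*)=1
  9: ids {18, 22} → COUNT(*)=2
  14: ids {14, 20} → COUNT(*)=2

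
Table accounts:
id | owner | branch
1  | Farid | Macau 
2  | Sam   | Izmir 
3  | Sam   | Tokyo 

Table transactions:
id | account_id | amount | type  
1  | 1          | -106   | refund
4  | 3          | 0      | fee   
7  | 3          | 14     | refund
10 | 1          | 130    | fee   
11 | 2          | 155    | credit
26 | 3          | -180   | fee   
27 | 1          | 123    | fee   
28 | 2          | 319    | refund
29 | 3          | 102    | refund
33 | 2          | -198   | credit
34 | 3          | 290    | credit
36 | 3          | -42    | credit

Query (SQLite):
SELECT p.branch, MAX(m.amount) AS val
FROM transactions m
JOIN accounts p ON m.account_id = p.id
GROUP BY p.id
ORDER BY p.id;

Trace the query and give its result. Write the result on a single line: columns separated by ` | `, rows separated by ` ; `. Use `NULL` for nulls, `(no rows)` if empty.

Macau | 130 ; Izmir | 319 ; Tokyo | 290

Join each transactions row to its accounts via account_id.
Group joined rows by accounts.id; compute MAX(m.amount) per group.
  1: ids {1, 10, 27} → MAX(m.amount)=130
  2: ids {11, 28, 33} → MAX(m.amount)=319
  3: ids {4, 7, 26, 29, 34, 36} → MAX(m.amount)=290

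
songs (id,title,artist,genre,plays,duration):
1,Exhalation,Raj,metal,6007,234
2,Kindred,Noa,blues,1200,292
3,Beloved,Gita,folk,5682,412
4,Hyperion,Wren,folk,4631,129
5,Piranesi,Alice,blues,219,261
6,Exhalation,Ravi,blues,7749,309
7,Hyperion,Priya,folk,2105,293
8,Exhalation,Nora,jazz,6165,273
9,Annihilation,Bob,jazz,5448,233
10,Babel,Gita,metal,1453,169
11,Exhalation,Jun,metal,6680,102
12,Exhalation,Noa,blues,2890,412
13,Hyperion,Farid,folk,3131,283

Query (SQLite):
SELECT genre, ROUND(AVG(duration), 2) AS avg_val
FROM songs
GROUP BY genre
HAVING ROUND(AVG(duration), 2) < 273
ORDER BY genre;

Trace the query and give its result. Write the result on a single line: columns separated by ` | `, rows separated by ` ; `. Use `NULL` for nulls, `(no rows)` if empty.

jazz | 253 ; metal | 168.33

Partition songs by genre; compute ROUND(AVG(duration), 2) within each group.
HAVING: keep groups where ROUND(AVG(duration), 2) < 273.
  blues: ids {2, 5, 6, 12} → ROUND(AVG(duration), 2)=318.5
  folk: ids {3, 4, 7, 13} → ROUND(AVG(duration), 2)=279.25
  jazz: ids {8, 9} → ROUND(AVG(duration), 2)=253
  metal: ids {1, 10, 11} → ROUND(AVG(duration), 2)=168.33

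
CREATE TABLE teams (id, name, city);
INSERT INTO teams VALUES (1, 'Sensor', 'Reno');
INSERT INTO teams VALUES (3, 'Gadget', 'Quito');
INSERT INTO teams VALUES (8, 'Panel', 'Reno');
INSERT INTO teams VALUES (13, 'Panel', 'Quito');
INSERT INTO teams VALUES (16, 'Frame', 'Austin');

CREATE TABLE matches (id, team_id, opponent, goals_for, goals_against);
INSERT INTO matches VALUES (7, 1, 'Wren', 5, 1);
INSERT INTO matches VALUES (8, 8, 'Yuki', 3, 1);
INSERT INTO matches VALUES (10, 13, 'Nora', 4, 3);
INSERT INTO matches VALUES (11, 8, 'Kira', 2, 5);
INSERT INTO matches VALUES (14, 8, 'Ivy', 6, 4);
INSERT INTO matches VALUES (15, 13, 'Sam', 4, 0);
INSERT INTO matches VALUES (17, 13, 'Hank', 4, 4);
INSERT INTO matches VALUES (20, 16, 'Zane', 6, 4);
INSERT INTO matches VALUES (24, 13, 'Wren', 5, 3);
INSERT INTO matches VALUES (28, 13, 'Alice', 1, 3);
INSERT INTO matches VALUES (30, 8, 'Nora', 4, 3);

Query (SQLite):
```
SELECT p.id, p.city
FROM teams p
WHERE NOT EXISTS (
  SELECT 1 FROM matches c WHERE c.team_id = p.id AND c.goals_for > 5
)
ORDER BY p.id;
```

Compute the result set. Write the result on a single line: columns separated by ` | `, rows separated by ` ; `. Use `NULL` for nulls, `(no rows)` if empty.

For each teams row, check whether any matches with matching team_id has goals_for > 5.
Keep rows where that is false.

1 | Reno ; 3 | Quito ; 13 | Quito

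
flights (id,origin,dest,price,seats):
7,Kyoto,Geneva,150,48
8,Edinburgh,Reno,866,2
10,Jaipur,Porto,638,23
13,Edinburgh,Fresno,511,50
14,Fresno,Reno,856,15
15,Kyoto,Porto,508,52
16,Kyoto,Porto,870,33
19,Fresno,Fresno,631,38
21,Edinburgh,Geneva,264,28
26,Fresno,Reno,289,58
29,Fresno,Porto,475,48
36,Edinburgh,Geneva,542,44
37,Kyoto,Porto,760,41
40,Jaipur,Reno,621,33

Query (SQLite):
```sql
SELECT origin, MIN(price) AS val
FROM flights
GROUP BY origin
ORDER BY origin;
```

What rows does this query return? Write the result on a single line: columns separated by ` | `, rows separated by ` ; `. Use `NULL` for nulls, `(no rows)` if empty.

Partition flights by origin; compute MIN(price) within each group.
  Edinburgh: ids {8, 13, 21, 36} → MIN(price)=264
  Fresno: ids {14, 19, 26, 29} → MIN(price)=289
  Jaipur: ids {10, 40} → MIN(price)=621
  Kyoto: ids {7, 15, 16, 37} → MIN(price)=150

Edinburgh | 264 ; Fresno | 289 ; Jaipur | 621 ; Kyoto | 150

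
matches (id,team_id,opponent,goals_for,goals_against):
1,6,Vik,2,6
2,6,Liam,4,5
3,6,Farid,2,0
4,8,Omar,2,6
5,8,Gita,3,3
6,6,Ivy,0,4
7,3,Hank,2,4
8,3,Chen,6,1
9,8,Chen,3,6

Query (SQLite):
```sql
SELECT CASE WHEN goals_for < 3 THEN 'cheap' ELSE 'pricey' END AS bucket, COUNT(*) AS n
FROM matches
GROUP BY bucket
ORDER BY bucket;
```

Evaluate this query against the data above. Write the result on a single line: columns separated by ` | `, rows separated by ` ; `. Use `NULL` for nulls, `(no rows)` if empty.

Bucket rows by goals_for < 3 → 'cheap' else 'pricey'; count each bucket.

cheap | 5 ; pricey | 4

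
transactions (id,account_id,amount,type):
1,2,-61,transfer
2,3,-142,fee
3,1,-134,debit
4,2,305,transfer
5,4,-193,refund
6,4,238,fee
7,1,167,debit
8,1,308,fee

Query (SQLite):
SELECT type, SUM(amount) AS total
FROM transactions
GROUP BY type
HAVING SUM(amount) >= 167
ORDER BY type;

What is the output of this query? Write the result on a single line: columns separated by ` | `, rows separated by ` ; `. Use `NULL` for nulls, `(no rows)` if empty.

Partition transactions by type; compute SUM(amount) within each group.
HAVING: keep groups where SUM(amount) >= 167.
  debit: ids {3, 7} → SUM(amount)=33
  fee: ids {2, 6, 8} → SUM(amount)=404
  refund: ids {5} → SUM(amount)=-193
  transfer: ids {1, 4} → SUM(amount)=244

fee | 404 ; transfer | 244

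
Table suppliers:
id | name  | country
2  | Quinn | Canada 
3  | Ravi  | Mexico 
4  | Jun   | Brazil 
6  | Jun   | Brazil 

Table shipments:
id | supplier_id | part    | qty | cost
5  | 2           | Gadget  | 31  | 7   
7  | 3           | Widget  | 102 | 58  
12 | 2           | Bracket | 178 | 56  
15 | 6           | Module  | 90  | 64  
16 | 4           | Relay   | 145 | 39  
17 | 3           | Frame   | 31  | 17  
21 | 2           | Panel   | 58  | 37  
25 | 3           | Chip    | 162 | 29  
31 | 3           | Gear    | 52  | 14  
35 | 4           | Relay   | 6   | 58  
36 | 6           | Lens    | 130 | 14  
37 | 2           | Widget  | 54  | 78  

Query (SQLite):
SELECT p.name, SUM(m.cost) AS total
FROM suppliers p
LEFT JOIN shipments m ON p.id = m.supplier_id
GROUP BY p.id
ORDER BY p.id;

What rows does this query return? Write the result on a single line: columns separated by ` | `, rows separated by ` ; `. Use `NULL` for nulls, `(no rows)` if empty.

Quinn | 178 ; Ravi | 118 ; Jun | 97 ; Jun | 78

LEFT JOIN keeps every suppliers row; unmatched ones get NULL for shipments columns.
Group by suppliers.id and compute SUM(m.cost). SUM over an all-NULL group is NULL.
  2: ids {5, 12, 21, 37} → SUM(m.cost)=178
  3: ids {7, 17, 25, 31} → SUM(m.cost)=118
  4: ids {16, 35} → SUM(m.cost)=97
  6: ids {15, 36} → SUM(m.cost)=78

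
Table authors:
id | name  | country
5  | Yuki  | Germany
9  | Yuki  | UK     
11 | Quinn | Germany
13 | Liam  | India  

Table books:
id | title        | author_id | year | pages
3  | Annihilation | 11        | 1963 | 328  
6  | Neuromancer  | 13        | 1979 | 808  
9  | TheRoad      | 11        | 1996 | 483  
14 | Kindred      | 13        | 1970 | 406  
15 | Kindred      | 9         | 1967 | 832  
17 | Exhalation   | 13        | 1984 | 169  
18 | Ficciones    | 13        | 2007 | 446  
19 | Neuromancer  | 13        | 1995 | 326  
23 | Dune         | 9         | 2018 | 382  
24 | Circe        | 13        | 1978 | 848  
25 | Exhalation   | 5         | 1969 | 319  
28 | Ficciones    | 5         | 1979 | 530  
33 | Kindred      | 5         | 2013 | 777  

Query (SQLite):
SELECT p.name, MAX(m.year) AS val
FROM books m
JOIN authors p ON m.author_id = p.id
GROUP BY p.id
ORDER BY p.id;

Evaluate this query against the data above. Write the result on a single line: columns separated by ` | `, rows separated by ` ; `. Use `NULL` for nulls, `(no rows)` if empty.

Join each books row to its authors via author_id.
Group joined rows by authors.id; compute MAX(m.year) per group.
  5: ids {25, 28, 33} → MAX(m.year)=2013
  9: ids {15, 23} → MAX(m.year)=2018
  11: ids {3, 9} → MAX(m.year)=1996
  13: ids {6, 14, 17, 18, 19, 24} → MAX(m.year)=2007

Yuki | 2013 ; Yuki | 2018 ; Quinn | 1996 ; Liam | 2007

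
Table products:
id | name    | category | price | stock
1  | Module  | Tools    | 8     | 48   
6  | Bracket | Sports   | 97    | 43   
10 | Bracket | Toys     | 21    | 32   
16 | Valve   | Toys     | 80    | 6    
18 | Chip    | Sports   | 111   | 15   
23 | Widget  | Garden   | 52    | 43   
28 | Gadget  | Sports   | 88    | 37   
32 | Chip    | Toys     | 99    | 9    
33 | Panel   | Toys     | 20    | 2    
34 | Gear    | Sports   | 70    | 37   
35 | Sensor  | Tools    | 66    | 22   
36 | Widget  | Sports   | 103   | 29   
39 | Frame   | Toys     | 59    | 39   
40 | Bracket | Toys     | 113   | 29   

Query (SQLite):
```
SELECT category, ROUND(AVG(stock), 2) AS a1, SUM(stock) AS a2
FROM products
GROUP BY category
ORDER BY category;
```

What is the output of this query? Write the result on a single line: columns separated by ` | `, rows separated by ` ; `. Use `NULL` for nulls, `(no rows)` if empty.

Group products by category.
Per group compute: ROUND(AVG(stock), 2), SUM(stock).
  Garden: ids {23} → ROUND(AVG(stock), 2)=43, SUM(stock)=43
  Sports: ids {6, 18, 28, 34, 36} → ROUND(AVG(stock), 2)=32.2, SUM(stock)=161
  Tools: ids {1, 35} → ROUND(AVG(stock), 2)=35, SUM(stock)=70
  Toys: ids {10, 16, 32, 33, 39, 40} → ROUND(AVG(stock), 2)=19.5, SUM(stock)=117

Garden | 43 | 43 ; Sports | 32.2 | 161 ; Tools | 35 | 70 ; Toys | 19.5 | 117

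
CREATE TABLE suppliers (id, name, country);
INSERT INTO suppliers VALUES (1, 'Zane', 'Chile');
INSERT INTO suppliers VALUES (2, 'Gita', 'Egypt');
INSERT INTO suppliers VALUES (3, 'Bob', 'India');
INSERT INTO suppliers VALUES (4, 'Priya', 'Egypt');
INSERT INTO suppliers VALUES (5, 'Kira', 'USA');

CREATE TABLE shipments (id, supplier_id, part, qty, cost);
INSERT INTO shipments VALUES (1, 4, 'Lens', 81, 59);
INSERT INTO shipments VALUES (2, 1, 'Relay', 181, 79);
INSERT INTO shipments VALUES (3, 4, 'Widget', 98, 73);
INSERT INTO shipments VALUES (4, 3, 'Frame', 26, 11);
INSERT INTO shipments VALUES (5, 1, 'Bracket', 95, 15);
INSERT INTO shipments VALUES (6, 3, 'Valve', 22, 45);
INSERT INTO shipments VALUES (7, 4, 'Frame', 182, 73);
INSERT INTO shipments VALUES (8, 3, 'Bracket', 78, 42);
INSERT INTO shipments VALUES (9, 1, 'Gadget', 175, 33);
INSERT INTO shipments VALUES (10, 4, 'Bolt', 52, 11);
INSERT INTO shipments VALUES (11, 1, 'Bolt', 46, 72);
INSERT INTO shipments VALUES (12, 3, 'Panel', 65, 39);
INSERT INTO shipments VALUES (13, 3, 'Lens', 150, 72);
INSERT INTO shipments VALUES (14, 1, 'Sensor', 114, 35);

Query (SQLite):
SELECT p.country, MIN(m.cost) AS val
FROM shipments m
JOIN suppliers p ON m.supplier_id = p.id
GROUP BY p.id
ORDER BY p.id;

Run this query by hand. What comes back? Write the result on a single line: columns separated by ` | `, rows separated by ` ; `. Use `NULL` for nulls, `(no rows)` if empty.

Chile | 15 ; India | 11 ; Egypt | 11

Join each shipments row to its suppliers via supplier_id.
Group joined rows by suppliers.id; compute MIN(m.cost) per group.
  1: ids {2, 5, 9, 11, 14} → MIN(m.cost)=15
  3: ids {4, 6, 8, 12, 13} → MIN(m.cost)=11
  4: ids {1, 3, 7, 10} → MIN(m.cost)=11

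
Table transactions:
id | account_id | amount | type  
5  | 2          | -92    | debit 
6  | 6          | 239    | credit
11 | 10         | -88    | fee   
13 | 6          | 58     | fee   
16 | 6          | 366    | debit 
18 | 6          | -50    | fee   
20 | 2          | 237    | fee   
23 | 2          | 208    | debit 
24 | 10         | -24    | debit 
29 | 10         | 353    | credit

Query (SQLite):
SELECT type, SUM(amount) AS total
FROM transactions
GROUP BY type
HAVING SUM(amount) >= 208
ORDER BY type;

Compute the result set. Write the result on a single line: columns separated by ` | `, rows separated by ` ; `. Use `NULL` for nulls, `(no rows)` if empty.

credit | 592 ; debit | 458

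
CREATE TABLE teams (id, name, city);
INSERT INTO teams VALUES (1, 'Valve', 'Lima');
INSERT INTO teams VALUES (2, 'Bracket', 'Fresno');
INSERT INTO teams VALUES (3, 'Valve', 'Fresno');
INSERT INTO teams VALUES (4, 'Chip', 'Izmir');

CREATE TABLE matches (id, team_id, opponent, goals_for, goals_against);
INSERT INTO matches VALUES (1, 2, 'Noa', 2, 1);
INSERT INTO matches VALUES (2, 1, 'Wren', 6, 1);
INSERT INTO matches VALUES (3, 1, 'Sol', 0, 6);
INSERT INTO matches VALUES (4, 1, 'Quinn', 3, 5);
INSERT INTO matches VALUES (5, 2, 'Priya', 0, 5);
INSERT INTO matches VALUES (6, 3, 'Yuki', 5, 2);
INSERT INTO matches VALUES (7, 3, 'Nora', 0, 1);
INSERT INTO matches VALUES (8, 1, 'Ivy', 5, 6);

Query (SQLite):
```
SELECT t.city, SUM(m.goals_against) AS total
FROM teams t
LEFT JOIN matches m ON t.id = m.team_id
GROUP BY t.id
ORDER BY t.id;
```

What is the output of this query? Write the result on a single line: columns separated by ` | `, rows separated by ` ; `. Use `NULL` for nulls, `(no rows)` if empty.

Lima | 18 ; Fresno | 6 ; Fresno | 3 ; Izmir | NULL

LEFT JOIN keeps every teams row; unmatched ones get NULL for matches columns.
Group by teams.id and compute SUM(m.goals_against). SUM over an all-NULL group is NULL.
  1: ids {2, 3, 4, 8} → SUM(m.goals_against)=18
  2: ids {1, 5} → SUM(m.goals_against)=6
  3: ids {6, 7} → SUM(m.goals_against)=3
  4: ids {—} → SUM(m.goals_against)=NULL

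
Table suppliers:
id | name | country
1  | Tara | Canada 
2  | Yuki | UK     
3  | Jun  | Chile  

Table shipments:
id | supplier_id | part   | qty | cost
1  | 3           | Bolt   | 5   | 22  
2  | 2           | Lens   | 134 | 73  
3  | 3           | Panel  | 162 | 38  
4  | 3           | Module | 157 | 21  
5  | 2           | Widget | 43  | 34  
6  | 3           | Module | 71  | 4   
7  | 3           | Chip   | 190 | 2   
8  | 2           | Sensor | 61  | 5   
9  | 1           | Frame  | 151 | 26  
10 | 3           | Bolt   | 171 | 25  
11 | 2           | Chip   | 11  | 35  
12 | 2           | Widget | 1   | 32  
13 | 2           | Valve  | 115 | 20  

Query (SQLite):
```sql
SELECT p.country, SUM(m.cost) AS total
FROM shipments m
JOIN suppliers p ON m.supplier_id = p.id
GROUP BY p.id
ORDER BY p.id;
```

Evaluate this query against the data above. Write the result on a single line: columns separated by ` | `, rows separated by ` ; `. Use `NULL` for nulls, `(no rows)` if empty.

Canada | 26 ; UK | 199 ; Chile | 112

Join each shipments row to its suppliers via supplier_id.
Group joined rows by suppliers.id; compute SUM(m.cost) per group.
  1: ids {9} → SUM(m.cost)=26
  2: ids {2, 5, 8, 11, 12, 13} → SUM(m.cost)=199
  3: ids {1, 3, 4, 6, 7, 10} → SUM(m.cost)=112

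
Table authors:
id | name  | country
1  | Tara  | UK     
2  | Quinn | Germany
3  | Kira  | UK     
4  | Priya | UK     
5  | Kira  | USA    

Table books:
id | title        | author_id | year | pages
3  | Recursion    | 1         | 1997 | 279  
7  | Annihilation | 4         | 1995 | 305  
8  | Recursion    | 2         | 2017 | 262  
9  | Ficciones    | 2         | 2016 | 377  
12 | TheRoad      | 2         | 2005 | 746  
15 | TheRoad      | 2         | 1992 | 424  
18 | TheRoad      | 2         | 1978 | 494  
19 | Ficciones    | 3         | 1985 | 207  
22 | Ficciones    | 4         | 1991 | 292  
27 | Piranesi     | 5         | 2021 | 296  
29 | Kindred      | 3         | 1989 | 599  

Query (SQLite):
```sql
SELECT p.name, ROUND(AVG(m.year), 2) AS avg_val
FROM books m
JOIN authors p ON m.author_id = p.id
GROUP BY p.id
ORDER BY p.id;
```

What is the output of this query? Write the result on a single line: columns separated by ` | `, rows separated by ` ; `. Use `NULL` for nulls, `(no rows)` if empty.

Tara | 1997 ; Quinn | 2001.6 ; Kira | 1987 ; Priya | 1993 ; Kira | 2021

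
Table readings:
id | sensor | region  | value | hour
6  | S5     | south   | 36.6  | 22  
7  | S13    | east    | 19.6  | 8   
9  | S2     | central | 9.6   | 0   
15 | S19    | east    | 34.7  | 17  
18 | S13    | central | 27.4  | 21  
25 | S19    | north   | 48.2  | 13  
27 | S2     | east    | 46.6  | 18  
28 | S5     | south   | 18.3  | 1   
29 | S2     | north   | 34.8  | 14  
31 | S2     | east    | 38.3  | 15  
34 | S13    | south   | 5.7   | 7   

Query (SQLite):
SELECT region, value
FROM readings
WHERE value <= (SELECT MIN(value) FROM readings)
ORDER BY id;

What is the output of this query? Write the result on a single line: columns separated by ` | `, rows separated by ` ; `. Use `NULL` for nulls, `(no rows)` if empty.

south | 5.7

Scalar subquery: MIN(value) over all readings rows = 5.7.
Keep rows where value <= that value.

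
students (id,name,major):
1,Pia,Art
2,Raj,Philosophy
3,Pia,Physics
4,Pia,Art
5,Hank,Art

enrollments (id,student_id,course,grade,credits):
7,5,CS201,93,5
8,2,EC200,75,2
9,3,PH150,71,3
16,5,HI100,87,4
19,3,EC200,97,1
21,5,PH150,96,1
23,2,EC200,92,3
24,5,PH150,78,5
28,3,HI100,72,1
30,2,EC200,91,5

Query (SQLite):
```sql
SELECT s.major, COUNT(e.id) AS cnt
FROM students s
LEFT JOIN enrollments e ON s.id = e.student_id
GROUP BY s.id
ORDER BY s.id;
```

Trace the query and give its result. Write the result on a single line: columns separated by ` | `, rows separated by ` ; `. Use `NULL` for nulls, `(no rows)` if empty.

LEFT JOIN keeps every students row; unmatched ones get NULL for enrollments columns.
Group by students.id and compute COUNT(e.id). COUNT(col) of an all-NULL group is 0.
  1: ids {—} → COUNT(e.id)=0
  2: ids {8, 23, 30} → COUNT(e.id)=3
  3: ids {9, 19, 28} → COUNT(e.id)=3
  4: ids {—} → COUNT(e.id)=0
  5: ids {7, 16, 21, 24} → COUNT(e.id)=4

Art | 0 ; Philosophy | 3 ; Physics | 3 ; Art | 0 ; Art | 4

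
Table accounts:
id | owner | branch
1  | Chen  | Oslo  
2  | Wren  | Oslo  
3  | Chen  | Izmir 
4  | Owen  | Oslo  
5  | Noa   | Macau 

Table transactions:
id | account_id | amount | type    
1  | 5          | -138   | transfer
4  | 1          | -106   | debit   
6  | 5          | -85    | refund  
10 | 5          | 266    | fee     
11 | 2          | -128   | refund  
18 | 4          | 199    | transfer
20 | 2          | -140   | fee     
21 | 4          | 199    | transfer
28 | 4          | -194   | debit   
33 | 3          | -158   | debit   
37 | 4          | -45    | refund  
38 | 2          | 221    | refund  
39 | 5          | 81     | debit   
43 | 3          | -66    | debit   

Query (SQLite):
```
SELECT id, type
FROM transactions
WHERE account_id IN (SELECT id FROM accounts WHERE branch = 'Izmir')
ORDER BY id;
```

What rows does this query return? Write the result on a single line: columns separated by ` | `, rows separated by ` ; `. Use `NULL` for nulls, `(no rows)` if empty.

Inner query: accounts.id where branch = 'Izmir'.
Outer: keep transactions rows whose account_id is in that set.
Inner query → {3}

33 | debit ; 43 | debit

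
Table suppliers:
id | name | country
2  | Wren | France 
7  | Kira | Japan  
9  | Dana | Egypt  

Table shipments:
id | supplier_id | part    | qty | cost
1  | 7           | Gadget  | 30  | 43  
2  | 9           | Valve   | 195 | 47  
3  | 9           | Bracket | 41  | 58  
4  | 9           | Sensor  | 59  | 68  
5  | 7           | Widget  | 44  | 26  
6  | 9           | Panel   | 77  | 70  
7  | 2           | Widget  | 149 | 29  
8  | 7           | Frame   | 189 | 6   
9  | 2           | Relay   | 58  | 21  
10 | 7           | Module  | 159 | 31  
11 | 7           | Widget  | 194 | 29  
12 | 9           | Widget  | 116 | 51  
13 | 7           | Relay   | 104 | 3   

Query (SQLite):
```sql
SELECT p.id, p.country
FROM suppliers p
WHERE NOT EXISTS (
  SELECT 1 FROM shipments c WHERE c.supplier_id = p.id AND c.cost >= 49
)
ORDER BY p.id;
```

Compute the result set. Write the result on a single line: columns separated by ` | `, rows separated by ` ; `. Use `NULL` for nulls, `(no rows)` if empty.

2 | France ; 7 | Japan

For each suppliers row, check whether any shipments with matching supplier_id has cost >= 49.
Keep rows where that is false.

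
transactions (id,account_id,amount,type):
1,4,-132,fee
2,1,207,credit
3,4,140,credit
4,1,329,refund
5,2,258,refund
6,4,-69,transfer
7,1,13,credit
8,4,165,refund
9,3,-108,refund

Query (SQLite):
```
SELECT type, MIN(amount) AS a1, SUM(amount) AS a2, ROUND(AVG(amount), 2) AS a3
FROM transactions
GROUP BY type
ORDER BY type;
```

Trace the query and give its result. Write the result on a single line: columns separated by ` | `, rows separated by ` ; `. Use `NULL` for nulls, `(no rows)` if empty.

Group transactions by type.
Per group compute: MIN(amount), SUM(amount), ROUND(AVG(amount), 2).
  credit: ids {2, 3, 7} → MIN(amount)=13, SUM(amount)=360, ROUND(AVG(amount), 2)=120
  fee: ids {1} → MIN(amount)=-132, SUM(amount)=-132, ROUND(AVG(amount), 2)=-132
  refund: ids {4, 5, 8, 9} → MIN(amount)=-108, SUM(amount)=644, ROUND(AVG(amount), 2)=161
  transfer: ids {6} → MIN(amount)=-69, SUM(amount)=-69, ROUND(AVG(amount), 2)=-69

credit | 13 | 360 | 120 ; fee | -132 | -132 | -132 ; refund | -108 | 644 | 161 ; transfer | -69 | -69 | -69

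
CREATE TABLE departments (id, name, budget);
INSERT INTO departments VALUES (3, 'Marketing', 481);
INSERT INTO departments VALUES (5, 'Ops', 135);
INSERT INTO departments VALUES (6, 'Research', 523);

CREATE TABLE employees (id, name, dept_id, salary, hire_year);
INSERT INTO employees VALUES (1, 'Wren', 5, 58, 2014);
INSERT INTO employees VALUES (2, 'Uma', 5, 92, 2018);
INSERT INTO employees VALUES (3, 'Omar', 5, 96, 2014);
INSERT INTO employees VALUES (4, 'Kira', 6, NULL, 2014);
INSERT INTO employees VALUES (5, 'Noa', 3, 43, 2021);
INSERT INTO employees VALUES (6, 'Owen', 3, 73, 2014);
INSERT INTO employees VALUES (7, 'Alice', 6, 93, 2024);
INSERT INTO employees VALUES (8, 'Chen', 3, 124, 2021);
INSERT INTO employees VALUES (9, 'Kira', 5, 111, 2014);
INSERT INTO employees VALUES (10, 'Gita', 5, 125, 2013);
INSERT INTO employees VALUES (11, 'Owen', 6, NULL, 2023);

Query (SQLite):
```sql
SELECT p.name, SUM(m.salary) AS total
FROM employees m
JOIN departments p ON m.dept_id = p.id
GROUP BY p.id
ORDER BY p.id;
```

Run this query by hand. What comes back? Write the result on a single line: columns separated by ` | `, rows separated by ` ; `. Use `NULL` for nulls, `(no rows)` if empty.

Marketing | 240 ; Ops | 482 ; Research | 93

Join each employees row to its departments via dept_id.
Group joined rows by departments.id; compute SUM(m.salary) per group.
  3: ids {5, 6, 8} → SUM(m.salary)=240
  5: ids {1, 2, 3, 9, 10} → SUM(m.salary)=482
  6: ids {4, 7, 11} → SUM(m.salary)=93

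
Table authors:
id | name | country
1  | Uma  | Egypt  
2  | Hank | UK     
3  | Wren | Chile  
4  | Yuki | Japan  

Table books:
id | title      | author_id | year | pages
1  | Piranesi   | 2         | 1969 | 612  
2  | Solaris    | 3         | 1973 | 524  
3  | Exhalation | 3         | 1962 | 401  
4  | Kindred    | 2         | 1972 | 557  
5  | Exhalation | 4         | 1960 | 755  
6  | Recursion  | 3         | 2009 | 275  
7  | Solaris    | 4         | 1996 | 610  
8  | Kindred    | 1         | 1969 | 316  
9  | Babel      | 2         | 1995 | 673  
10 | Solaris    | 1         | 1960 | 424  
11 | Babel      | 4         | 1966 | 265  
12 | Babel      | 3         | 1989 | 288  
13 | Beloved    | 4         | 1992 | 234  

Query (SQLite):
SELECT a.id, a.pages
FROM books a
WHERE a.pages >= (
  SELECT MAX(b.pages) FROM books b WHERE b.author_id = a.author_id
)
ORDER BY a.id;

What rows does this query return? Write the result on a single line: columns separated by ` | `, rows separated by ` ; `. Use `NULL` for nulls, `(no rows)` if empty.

2 | 524 ; 5 | 755 ; 9 | 673 ; 10 | 424

For each books row a, compute MAX(pages) over rows sharing a.author_id.
Keep row a if a.pages >= that per-group MAX.
  author_id=1: MAX(pages) = 424
  author_id=2: MAX(pages) = 673
  author_id=3: MAX(pages) = 524
  author_id=4: MAX(pages) = 755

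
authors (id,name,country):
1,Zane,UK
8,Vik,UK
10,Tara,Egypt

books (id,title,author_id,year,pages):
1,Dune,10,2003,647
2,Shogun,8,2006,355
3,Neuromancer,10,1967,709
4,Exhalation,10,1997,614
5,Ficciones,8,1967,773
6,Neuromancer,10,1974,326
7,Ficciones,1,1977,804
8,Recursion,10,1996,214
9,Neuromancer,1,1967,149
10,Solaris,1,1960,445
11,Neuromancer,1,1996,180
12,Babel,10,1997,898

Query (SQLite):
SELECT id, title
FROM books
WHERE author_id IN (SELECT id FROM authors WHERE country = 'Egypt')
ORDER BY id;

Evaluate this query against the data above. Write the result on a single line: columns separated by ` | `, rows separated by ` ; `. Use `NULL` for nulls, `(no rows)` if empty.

Inner query: authors.id where country = 'Egypt'.
Outer: keep books rows whose author_id is in that set.
Inner query → {10}

1 | Dune ; 3 | Neuromancer ; 4 | Exhalation ; 6 | Neuromancer ; 8 | Recursion ; 12 | Babel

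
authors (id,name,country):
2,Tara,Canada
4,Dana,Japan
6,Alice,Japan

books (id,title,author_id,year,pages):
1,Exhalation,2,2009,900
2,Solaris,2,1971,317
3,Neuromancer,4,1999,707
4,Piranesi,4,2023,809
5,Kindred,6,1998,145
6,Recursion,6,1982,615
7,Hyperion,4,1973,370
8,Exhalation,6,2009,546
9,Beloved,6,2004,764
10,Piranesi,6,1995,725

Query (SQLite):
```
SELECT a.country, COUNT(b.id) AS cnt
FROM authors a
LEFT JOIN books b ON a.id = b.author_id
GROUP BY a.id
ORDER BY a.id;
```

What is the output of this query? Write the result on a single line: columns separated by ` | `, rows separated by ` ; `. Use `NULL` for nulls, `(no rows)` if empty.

LEFT JOIN keeps every authors row; unmatched ones get NULL for books columns.
Group by authors.id and compute COUNT(b.id). COUNT(col) of an all-NULL group is 0.
  2: ids {1, 2} → COUNT(b.id)=2
  4: ids {3, 4, 7} → COUNT(b.id)=3
  6: ids {5, 6, 8, 9, 10} → COUNT(b.id)=5

Canada | 2 ; Japan | 3 ; Japan | 5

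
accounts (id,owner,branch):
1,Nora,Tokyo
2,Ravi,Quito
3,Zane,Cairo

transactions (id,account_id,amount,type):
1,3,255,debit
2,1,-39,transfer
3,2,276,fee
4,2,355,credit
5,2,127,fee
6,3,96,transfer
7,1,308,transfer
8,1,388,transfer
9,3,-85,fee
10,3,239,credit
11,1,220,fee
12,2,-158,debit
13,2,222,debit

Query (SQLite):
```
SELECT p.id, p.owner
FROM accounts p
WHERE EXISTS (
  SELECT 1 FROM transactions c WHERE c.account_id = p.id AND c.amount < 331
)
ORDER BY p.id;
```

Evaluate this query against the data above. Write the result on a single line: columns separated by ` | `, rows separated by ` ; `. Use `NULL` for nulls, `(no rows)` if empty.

1 | Nora ; 2 | Ravi ; 3 | Zane

For each accounts row, check whether any transactions with matching account_id has amount < 331.
Keep rows where that is true.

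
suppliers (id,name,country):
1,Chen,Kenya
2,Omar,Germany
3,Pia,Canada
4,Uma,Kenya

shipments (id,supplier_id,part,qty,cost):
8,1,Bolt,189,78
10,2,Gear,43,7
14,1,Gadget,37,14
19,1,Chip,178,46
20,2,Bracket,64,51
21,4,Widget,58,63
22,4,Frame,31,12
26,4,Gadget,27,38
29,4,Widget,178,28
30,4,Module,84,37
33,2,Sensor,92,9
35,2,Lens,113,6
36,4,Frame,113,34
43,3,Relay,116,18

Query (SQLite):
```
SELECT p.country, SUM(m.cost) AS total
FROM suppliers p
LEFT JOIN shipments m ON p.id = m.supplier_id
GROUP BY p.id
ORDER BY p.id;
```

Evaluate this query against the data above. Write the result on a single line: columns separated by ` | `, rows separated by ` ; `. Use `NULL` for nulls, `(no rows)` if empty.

LEFT JOIN keeps every suppliers row; unmatched ones get NULL for shipments columns.
Group by suppliers.id and compute SUM(m.cost). SUM over an all-NULL group is NULL.
  1: ids {8, 14, 19} → SUM(m.cost)=138
  2: ids {10, 20, 33, 35} → SUM(m.cost)=73
  3: ids {43} → SUM(m.cost)=18
  4: ids {21, 22, 26, 29, 30, 36} → SUM(m.cost)=212

Kenya | 138 ; Germany | 73 ; Canada | 18 ; Kenya | 212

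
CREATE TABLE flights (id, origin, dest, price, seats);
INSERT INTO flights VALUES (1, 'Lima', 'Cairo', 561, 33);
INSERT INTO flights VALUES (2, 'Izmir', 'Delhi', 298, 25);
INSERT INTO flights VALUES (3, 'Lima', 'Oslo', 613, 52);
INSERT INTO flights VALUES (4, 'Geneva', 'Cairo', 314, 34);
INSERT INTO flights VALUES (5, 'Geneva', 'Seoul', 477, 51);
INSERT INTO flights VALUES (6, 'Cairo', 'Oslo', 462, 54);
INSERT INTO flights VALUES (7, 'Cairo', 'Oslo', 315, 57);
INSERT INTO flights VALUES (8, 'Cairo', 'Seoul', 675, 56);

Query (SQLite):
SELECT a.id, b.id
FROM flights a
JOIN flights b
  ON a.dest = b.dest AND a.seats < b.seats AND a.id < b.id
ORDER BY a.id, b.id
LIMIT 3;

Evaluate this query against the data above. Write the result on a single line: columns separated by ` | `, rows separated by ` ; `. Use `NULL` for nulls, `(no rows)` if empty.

Pairs (a,b) with same dest, a.seats < b.seats, a.id < b.id.
dest groups: Cairo:{1,4} Delhi:{2} Oslo:{3,6,7} Seoul:{5,8}
Ordered by (a.id, b.id); first 3.

1 | 4 ; 3 | 6 ; 3 | 7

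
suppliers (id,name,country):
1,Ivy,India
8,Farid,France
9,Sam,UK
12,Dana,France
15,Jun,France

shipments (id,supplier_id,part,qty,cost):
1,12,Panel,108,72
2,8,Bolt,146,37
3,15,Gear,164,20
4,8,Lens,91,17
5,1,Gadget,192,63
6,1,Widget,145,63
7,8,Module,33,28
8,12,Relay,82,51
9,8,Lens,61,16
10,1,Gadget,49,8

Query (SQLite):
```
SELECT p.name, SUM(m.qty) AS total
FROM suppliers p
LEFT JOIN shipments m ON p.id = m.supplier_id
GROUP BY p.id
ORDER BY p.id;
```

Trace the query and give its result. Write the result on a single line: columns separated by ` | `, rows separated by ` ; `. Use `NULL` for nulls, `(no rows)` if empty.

Ivy | 386 ; Farid | 331 ; Sam | NULL ; Dana | 190 ; Jun | 164

LEFT JOIN keeps every suppliers row; unmatched ones get NULL for shipments columns.
Group by suppliers.id and compute SUM(m.qty). SUM over an all-NULL group is NULL.
  1: ids {5, 6, 10} → SUM(m.qty)=386
  8: ids {2, 4, 7, 9} → SUM(m.qty)=331
  9: ids {—} → SUM(m.qty)=NULL
  12: ids {1, 8} → SUM(m.qty)=190
  15: ids {3} → SUM(m.qty)=164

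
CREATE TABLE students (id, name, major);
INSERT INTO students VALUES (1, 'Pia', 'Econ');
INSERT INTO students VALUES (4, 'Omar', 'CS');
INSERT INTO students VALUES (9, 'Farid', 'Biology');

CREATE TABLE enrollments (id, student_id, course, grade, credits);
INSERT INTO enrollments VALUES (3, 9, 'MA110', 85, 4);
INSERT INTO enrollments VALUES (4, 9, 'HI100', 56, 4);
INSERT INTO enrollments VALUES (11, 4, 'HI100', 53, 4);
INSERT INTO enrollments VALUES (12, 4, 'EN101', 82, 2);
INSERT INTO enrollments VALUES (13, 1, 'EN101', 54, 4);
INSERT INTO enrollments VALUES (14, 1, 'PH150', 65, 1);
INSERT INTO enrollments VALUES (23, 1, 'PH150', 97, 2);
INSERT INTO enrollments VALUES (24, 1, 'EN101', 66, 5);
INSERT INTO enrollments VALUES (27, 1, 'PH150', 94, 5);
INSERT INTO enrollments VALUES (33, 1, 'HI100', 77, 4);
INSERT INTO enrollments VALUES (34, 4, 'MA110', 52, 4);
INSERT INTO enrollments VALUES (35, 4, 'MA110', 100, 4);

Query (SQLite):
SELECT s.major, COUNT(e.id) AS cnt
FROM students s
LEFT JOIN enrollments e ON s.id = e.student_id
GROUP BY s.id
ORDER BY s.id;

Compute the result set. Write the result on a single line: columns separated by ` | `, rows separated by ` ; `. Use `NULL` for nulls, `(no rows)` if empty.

LEFT JOIN keeps every students row; unmatched ones get NULL for enrollments columns.
Group by students.id and compute COUNT(e.id). COUNT(col) of an all-NULL group is 0.
  1: ids {13, 14, 23, 24, 27, 33} → COUNT(e.id)=6
  4: ids {11, 12, 34, 35} → COUNT(e.id)=4
  9: ids {3, 4} → COUNT(e.id)=2

Econ | 6 ; CS | 4 ; Biology | 2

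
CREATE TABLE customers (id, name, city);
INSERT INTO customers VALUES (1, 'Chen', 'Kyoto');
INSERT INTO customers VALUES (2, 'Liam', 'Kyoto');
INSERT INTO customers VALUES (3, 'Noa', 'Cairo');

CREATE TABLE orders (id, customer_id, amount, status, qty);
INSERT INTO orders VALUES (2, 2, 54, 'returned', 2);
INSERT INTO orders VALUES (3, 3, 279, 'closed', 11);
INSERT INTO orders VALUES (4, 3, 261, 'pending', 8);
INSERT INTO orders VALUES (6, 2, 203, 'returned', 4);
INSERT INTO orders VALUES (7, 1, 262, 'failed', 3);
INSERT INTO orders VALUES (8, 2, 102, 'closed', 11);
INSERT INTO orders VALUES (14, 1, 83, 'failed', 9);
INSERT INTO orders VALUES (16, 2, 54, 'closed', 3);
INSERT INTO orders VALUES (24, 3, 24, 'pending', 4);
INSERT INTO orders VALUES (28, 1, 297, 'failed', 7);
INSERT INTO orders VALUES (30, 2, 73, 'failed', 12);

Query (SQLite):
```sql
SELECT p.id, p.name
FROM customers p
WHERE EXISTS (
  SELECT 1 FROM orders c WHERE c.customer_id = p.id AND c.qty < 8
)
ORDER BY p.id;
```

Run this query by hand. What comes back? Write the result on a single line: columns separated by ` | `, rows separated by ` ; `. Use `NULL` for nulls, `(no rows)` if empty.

1 | Chen ; 2 | Liam ; 3 | Noa

For each customers row, check whether any orders with matching customer_id has qty < 8.
Keep rows where that is true.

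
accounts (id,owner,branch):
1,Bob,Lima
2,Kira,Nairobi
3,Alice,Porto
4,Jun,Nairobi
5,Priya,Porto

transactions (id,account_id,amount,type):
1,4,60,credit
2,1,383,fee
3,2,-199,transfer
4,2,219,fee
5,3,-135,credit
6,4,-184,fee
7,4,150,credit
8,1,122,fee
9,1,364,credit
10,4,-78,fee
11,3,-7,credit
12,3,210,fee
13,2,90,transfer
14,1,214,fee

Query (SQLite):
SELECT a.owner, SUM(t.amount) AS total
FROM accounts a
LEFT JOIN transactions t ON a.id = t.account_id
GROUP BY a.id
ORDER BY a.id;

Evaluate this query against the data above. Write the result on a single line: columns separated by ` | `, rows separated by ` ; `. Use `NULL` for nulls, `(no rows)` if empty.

Bob | 1083 ; Kira | 110 ; Alice | 68 ; Jun | -52 ; Priya | NULL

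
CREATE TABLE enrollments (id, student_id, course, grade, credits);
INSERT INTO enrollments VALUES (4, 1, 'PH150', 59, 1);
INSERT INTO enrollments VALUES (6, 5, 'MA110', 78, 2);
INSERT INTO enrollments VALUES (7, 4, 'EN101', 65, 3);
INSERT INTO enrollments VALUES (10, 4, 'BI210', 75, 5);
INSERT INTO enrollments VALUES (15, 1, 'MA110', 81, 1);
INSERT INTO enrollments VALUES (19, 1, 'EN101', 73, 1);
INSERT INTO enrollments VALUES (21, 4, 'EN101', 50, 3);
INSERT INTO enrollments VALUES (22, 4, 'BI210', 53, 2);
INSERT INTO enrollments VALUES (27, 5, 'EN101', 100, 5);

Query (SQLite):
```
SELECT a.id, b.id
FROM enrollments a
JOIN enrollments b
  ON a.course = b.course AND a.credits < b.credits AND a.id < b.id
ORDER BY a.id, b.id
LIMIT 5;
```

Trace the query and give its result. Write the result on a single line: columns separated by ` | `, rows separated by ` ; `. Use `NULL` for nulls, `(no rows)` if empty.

Pairs (a,b) with same course, a.credits < b.credits, a.id < b.id.
course groups: BI210:{10,22} EN101:{7,19,21,27} MA110:{6,15} PH150:{4}
Ordered by (a.id, b.id); first 5.

7 | 27 ; 19 | 21 ; 19 | 27 ; 21 | 27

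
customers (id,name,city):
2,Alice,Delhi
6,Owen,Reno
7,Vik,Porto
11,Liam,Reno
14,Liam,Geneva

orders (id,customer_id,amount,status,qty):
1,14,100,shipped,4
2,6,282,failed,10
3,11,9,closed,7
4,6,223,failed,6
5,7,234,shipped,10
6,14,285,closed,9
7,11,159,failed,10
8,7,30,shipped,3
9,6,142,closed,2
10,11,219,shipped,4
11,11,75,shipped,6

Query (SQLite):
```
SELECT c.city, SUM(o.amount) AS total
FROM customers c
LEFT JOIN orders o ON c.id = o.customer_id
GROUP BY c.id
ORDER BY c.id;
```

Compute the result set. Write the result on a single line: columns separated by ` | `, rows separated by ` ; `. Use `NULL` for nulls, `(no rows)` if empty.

Delhi | NULL ; Reno | 647 ; Porto | 264 ; Reno | 462 ; Geneva | 385

LEFT JOIN keeps every customers row; unmatched ones get NULL for orders columns.
Group by customers.id and compute SUM(o.amount). SUM over an all-NULL group is NULL.
  2: ids {—} → SUM(o.amount)=NULL
  6: ids {2, 4, 9} → SUM(o.amount)=647
  7: ids {5, 8} → SUM(o.amount)=264
  11: ids {3, 7, 10, 11} → SUM(o.amount)=462
  14: ids {1, 6} → SUM(o.amount)=385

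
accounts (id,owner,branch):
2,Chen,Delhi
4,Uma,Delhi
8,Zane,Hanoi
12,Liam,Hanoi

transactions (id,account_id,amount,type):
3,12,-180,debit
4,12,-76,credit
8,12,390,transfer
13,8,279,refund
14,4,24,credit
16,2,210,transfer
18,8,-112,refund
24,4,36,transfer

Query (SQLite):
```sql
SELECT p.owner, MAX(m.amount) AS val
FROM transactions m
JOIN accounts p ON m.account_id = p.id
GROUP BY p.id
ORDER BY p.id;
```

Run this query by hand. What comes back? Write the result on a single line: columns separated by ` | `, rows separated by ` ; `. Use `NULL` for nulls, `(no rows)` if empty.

Chen | 210 ; Uma | 36 ; Zane | 279 ; Liam | 390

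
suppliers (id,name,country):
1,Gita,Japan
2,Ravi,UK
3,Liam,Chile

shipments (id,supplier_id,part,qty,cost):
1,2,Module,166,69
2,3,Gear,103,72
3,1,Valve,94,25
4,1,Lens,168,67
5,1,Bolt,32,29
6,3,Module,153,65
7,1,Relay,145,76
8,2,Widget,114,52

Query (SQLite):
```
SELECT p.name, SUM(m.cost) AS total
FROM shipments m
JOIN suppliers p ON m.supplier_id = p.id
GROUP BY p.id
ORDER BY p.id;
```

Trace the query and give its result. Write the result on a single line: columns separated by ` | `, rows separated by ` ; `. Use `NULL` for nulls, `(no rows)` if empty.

Join each shipments row to its suppliers via supplier_id.
Group joined rows by suppliers.id; compute SUM(m.cost) per group.
  1: ids {3, 4, 5, 7} → SUM(m.cost)=197
  2: ids {1, 8} → SUM(m.cost)=121
  3: ids {2, 6} → SUM(m.cost)=137

Gita | 197 ; Ravi | 121 ; Liam | 137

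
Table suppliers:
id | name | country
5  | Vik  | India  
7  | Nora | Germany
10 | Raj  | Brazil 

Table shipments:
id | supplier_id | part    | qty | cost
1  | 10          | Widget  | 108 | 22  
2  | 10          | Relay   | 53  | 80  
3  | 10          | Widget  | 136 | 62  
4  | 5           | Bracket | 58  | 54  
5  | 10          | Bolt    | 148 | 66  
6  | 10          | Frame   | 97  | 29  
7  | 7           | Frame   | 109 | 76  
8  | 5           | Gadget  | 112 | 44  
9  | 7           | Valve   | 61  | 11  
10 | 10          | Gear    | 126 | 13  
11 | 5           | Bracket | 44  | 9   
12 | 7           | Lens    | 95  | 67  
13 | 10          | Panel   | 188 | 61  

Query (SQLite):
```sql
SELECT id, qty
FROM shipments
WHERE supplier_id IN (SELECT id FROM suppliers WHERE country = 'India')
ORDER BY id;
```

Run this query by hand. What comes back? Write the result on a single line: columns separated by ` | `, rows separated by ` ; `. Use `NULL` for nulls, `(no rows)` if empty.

Inner query: suppliers.id where country = 'India'.
Outer: keep shipments rows whose supplier_id is in that set.
Inner query → {5}

4 | 58 ; 8 | 112 ; 11 | 44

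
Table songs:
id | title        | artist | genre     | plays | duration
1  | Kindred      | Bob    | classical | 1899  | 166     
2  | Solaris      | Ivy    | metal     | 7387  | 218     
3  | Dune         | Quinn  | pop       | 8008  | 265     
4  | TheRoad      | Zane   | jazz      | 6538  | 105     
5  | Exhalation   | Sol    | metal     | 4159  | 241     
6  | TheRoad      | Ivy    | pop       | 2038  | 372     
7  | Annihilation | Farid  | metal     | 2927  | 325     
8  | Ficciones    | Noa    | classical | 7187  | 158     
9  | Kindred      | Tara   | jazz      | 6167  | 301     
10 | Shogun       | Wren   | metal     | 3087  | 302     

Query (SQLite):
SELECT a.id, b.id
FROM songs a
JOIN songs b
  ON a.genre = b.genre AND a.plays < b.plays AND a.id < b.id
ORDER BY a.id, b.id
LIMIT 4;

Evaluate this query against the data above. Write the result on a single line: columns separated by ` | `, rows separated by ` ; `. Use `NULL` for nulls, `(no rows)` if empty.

1 | 8 ; 7 | 10

Pairs (a,b) with same genre, a.plays < b.plays, a.id < b.id.
genre groups: classical:{1,8} jazz:{4,9} metal:{2,5,7,10} pop:{3,6}
Ordered by (a.id, b.id); first 4.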